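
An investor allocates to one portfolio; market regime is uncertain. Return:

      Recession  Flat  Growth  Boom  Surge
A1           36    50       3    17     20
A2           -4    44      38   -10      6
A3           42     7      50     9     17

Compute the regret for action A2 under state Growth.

Best payoff under Growth is 50.
Regret = 50 − 38 = 12.

12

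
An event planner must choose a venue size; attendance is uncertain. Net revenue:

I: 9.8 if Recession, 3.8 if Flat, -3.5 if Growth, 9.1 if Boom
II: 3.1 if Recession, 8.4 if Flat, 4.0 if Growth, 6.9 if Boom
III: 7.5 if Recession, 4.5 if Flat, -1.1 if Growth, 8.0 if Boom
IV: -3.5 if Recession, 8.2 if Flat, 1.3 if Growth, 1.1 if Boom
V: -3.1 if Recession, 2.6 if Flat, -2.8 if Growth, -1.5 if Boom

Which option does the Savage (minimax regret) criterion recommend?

III

Column bests: Recession=9.8, Flat=8.4, Growth=4.0, Boom=9.1.
I regrets: 0.0, 4.6, 7.5, 0.0 → max 7.5
II regrets: 6.7, 0.0, 0.0, 2.2 → max 6.7
III regrets: 2.3, 3.9, 5.1, 1.1 → max 5.1
IV regrets: 13.3, 0.2, 2.7, 8.0 → max 13.3
V regrets: 12.9, 5.8, 6.8, 10.6 → max 12.9
Smallest max regret = 5.1 → III.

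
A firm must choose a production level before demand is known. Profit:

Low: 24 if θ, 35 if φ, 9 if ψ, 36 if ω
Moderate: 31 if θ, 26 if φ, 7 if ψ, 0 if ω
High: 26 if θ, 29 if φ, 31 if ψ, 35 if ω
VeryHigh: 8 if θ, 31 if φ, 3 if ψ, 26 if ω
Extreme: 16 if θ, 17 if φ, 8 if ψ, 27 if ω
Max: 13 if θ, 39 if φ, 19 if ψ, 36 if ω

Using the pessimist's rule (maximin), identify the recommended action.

Row minima: Low=9, Moderate=0, High=26, VeryHigh=3, Extreme=8, Max=13
Best worst-case = 26 → High.

High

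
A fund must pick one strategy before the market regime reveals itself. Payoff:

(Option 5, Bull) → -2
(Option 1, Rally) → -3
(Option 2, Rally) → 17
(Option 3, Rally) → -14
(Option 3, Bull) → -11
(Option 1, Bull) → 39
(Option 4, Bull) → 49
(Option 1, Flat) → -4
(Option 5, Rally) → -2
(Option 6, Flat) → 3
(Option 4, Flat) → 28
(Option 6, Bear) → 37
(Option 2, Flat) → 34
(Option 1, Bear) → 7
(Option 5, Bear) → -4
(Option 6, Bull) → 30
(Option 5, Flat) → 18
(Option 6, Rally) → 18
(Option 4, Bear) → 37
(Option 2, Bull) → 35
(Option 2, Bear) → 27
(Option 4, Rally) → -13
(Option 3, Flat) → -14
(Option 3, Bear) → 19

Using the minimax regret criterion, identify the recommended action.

Column bests: Bear=37, Flat=34, Bull=49, Rally=18.
Option 1 regrets: 30, 38, 10, 21 → max 38
Option 2 regrets: 10, 0, 14, 1 → max 14
Option 3 regrets: 18, 48, 60, 32 → max 60
Option 4 regrets: 0, 6, 0, 31 → max 31
Option 5 regrets: 41, 16, 51, 20 → max 51
Option 6 regrets: 0, 31, 19, 0 → max 31
Smallest max regret = 14 → Option 2.

Option 2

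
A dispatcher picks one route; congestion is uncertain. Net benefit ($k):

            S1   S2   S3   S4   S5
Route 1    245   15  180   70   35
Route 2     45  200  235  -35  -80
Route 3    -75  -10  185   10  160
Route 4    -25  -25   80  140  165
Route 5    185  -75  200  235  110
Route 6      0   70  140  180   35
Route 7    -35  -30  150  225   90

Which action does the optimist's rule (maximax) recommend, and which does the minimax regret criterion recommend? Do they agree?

Row maxima: Route 1=245, Route 2=235, Route 3=185, Route 4=165, Route 5=235, Route 6=180, Route 7=225
Best best-case = 245 → Route 1.
Column bests: S1=245, S2=200, S3=235, S4=235, S5=165.
Route 1 regrets: 0, 185, 55, 165, 130 → max 185
Route 2 regrets: 200, 0, 0, 270, 245 → max 270
Route 3 regrets: 320, 210, 50, 225, 5 → max 320
Route 4 regrets: 270, 225, 155, 95, 0 → max 270
Route 5 regrets: 60, 275, 35, 0, 55 → max 275
Route 6 regrets: 245, 130, 95, 55, 130 → max 245
Route 7 regrets: 280, 230, 85, 10, 75 → max 280
Smallest max regret = 185 → Route 1.

maximax → Route 1; minimax regret → Route 1 (agree)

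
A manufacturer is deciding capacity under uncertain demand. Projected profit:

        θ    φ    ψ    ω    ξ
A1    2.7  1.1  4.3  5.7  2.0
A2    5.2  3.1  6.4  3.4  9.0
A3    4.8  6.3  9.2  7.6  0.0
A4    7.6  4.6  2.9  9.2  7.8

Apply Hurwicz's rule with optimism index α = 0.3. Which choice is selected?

A2

A1: 0.3·5.7 + 0.7·1.1 = 2.48
A2: 0.3·9.0 + 0.7·3.1 = 4.87
A3: 0.3·9.2 + 0.7·0.0 = 2.76
A4: 0.3·9.2 + 0.7·2.9 = 4.79
Highest Hurwicz score = 4.87 → A2.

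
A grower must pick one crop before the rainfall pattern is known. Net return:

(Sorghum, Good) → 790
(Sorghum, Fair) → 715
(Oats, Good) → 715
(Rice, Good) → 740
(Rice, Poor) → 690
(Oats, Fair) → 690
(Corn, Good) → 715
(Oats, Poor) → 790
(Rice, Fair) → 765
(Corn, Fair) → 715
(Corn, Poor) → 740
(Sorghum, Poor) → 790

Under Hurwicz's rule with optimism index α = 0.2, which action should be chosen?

Oats: 0.2·790 + 0.8·690 = 710
Rice: 0.2·765 + 0.8·690 = 705
Sorghum: 0.2·790 + 0.8·715 = 730
Corn: 0.2·740 + 0.8·715 = 720
Highest Hurwicz score = 730 → Sorghum.

Sorghum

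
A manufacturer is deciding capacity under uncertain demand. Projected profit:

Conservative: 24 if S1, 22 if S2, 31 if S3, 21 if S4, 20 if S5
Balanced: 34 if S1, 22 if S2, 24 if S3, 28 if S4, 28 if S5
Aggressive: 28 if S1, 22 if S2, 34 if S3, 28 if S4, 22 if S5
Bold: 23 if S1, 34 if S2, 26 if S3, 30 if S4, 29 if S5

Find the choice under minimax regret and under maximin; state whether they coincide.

Column bests: S1=34, S2=34, S3=34, S4=30, S5=29.
Conservative regrets: 10, 12, 3, 9, 9 → max 12
Balanced regrets: 0, 12, 10, 2, 1 → max 12
Aggressive regrets: 6, 12, 0, 2, 7 → max 12
Bold regrets: 11, 0, 8, 0, 0 → max 11
Smallest max regret = 11 → Bold.
Row minima: Conservative=20, Balanced=22, Aggressive=22, Bold=23
Best worst-case = 23 → Bold.

minimax regret → Bold; maximin → Bold (agree)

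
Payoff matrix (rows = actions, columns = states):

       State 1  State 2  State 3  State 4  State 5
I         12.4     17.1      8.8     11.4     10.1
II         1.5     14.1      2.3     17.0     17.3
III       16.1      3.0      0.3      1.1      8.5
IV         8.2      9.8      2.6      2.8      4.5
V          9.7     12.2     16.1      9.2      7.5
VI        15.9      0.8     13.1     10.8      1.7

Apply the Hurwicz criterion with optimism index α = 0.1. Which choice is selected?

I

I: 0.1·17.1 + 0.9·8.8 = 9.63
II: 0.1·17.3 + 0.9·1.5 = 3.08
III: 0.1·16.1 + 0.9·0.3 = 1.88
IV: 0.1·9.8 + 0.9·2.6 = 3.32
V: 0.1·16.1 + 0.9·7.5 = 8.36
VI: 0.1·15.9 + 0.9·0.8 = 2.31
Highest Hurwicz score = 9.63 → I.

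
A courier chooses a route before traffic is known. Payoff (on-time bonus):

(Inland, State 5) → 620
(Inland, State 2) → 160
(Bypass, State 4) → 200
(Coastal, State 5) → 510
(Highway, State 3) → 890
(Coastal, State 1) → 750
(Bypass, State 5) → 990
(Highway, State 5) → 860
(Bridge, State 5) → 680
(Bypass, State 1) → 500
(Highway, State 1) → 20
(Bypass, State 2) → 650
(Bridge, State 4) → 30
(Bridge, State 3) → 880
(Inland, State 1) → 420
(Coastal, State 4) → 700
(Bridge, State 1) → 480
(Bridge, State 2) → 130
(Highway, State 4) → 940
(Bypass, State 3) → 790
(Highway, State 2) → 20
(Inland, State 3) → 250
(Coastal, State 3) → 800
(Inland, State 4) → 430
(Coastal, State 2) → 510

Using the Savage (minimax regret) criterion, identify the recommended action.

Coastal

Column bests: State 1=750, State 2=650, State 3=890, State 4=940, State 5=990.
Bypass regrets: 250, 0, 100, 740, 0 → max 740
Highway regrets: 730, 630, 0, 0, 130 → max 730
Inland regrets: 330, 490, 640, 510, 370 → max 640
Coastal regrets: 0, 140, 90, 240, 480 → max 480
Bridge regrets: 270, 520, 10, 910, 310 → max 910
Smallest max regret = 480 → Coastal.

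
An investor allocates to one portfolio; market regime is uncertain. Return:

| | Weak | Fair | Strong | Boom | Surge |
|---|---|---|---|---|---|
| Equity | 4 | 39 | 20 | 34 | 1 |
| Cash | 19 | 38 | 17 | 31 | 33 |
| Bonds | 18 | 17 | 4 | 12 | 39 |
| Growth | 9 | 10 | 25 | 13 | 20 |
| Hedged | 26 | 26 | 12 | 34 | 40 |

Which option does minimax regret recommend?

Column bests: Weak=26, Fair=39, Strong=25, Boom=34, Surge=40.
Equity regrets: 22, 0, 5, 0, 39 → max 39
Cash regrets: 7, 1, 8, 3, 7 → max 8
Bonds regrets: 8, 22, 21, 22, 1 → max 22
Growth regrets: 17, 29, 0, 21, 20 → max 29
Hedged regrets: 0, 13, 13, 0, 0 → max 13
Smallest max regret = 8 → Cash.

Cash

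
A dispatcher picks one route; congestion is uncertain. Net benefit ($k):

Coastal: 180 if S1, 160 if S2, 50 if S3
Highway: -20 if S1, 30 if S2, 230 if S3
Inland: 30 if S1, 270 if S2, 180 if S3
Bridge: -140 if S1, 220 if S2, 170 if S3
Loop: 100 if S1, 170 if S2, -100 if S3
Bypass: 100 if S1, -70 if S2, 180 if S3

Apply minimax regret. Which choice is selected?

Inland

Column bests: S1=180, S2=270, S3=230.
Coastal regrets: 0, 110, 180 → max 180
Highway regrets: 200, 240, 0 → max 240
Inland regrets: 150, 0, 50 → max 150
Bridge regrets: 320, 50, 60 → max 320
Loop regrets: 80, 100, 330 → max 330
Bypass regrets: 80, 340, 50 → max 340
Smallest max regret = 150 → Inland.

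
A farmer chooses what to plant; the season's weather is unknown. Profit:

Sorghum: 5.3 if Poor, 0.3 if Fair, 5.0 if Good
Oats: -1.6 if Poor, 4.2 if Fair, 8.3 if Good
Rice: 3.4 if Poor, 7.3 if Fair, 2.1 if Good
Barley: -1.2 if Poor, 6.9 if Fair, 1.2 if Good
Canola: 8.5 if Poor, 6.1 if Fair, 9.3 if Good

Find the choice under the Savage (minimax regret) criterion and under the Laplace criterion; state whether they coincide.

minimax regret → Canola; laplace → Canola (agree)

Column bests: Poor=8.5, Fair=7.3, Good=9.3.
Sorghum regrets: 3.2, 7.0, 4.3 → max 7.0
Oats regrets: 10.1, 3.1, 1.0 → max 10.1
Rice regrets: 5.1, 0.0, 7.2 → max 7.2
Barley regrets: 9.7, 0.4, 8.1 → max 9.7
Canola regrets: 0.0, 1.2, 0.0 → max 1.2
Smallest max regret = 1.2 → Canola.
Row averages: Sorghum=53/15, Oats=109/30, Rice=64/15, Barley=2.3, Canola=239/30
Highest average = 239/30 → Canola.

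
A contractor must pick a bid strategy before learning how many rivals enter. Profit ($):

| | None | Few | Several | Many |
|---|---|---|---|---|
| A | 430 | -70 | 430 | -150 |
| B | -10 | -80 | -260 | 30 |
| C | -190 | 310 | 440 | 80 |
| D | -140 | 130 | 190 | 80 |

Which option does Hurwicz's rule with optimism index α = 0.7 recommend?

A: 0.7·430 + 0.3·(-150) = 256
B: 0.7·30 + 0.3·(-260) = -57
C: 0.7·440 + 0.3·(-190) = 251
D: 0.7·190 + 0.3·(-140) = 91
Highest Hurwicz score = 256 → A.

A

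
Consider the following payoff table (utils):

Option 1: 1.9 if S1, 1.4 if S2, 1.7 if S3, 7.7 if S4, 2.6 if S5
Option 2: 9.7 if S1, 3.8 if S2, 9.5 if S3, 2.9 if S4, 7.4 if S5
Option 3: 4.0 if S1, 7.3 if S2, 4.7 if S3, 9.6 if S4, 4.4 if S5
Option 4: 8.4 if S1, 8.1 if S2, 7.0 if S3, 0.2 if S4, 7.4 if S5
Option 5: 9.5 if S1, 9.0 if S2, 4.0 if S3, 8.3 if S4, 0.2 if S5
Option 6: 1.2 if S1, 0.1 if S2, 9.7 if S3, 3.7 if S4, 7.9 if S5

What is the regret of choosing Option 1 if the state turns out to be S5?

Best payoff under S5 is 7.9.
Regret = 7.9 − 2.6 = 5.3.

5.3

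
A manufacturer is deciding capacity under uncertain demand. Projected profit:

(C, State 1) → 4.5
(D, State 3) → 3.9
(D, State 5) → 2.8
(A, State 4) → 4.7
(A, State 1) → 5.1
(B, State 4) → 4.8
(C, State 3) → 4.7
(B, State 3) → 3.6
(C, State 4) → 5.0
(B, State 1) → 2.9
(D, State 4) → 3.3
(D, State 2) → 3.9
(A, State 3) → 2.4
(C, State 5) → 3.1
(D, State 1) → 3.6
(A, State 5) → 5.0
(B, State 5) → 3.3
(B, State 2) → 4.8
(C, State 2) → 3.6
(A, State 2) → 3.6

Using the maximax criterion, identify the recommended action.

Row maxima: A=5.1, B=4.8, C=5.0, D=3.9
Best best-case = 5.1 → A.

A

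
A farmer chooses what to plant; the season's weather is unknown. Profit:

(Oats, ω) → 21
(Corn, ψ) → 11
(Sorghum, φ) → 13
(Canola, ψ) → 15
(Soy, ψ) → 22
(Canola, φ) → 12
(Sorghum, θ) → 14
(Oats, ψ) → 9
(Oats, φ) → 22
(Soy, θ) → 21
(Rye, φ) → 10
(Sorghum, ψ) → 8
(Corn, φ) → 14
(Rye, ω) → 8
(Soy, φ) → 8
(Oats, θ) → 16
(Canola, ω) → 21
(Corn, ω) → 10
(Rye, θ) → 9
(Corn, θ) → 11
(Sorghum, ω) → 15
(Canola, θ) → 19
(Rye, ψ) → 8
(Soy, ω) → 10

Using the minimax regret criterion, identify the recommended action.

Column bests: θ=21, φ=22, ψ=22, ω=21.
Rye regrets: 12, 12, 14, 13 → max 14
Corn regrets: 10, 8, 11, 11 → max 11
Oats regrets: 5, 0, 13, 0 → max 13
Canola regrets: 2, 10, 7, 0 → max 10
Soy regrets: 0, 14, 0, 11 → max 14
Sorghum regrets: 7, 9, 14, 6 → max 14
Smallest max regret = 10 → Canola.

Canola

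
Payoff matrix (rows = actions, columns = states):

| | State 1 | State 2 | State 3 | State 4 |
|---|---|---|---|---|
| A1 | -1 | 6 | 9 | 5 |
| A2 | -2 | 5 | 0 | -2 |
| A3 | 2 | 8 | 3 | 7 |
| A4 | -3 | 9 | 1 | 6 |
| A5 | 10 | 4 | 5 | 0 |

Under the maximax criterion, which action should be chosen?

A5

Row maxima: A1=9, A2=5, A3=8, A4=9, A5=10
Best best-case = 10 → A5.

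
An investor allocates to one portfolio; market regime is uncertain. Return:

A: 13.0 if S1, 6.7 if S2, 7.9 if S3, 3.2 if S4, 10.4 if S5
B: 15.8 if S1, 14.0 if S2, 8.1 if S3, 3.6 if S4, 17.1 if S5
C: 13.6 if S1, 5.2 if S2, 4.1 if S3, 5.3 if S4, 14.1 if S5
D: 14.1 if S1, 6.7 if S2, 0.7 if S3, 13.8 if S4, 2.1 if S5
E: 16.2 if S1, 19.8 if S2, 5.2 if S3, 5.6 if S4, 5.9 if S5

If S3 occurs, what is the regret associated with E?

2.9

Best payoff under S3 is 8.1.
Regret = 8.1 − 5.2 = 2.9.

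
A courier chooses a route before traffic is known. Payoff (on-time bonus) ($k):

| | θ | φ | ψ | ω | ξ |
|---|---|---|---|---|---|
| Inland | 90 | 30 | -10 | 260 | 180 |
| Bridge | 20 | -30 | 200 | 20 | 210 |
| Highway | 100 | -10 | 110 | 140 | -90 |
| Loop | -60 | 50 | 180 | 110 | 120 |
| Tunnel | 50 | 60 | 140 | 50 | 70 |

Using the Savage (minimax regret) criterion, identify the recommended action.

Column bests: θ=100, φ=60, ψ=200, ω=260, ξ=210.
Inland regrets: 10, 30, 210, 0, 30 → max 210
Bridge regrets: 80, 90, 0, 240, 0 → max 240
Highway regrets: 0, 70, 90, 120, 300 → max 300
Loop regrets: 160, 10, 20, 150, 90 → max 160
Tunnel regrets: 50, 0, 60, 210, 140 → max 210
Smallest max regret = 160 → Loop.

Loop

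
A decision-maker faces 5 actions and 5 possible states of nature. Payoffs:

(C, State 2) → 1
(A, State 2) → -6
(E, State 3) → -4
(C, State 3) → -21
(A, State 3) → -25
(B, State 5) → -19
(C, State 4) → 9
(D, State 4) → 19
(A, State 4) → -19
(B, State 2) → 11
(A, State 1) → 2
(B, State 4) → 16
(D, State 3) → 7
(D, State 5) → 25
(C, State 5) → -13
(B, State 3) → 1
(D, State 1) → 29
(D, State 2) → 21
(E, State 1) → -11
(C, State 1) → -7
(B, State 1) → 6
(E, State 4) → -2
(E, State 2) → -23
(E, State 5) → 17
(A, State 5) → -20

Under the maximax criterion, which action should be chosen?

Row maxima: A=2, B=16, C=9, D=29, E=17
Best best-case = 29 → D.

D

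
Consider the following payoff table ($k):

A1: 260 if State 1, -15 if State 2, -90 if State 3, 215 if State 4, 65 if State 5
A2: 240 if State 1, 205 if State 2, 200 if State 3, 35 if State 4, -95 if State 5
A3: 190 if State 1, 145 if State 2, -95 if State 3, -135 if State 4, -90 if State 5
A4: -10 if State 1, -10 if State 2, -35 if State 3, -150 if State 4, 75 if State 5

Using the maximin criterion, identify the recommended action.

A1

Row minima: A1=-90, A2=-95, A3=-135, A4=-150
Best worst-case = -90 → A1.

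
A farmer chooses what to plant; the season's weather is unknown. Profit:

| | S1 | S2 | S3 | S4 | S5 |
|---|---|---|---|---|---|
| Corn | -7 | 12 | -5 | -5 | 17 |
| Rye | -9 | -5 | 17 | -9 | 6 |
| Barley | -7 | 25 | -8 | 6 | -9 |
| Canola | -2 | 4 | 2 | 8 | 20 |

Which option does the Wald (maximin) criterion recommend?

Row minima: Corn=-7, Rye=-9, Barley=-9, Canola=-2
Best worst-case = -2 → Canola.

Canola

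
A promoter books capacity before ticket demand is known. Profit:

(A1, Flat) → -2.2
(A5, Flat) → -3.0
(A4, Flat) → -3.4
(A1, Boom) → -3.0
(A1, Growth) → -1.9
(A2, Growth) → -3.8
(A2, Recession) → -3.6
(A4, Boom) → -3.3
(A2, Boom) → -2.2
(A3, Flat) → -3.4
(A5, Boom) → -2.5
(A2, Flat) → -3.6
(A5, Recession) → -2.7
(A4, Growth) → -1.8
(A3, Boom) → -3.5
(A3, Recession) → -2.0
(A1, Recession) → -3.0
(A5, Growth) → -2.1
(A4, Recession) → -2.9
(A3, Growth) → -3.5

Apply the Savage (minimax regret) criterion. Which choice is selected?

A5

Column bests: Recession=-2.0, Flat=-2.2, Growth=-1.8, Boom=-2.2.
A1 regrets: 1.0, 0.0, 0.1, 0.8 → max 1.0
A2 regrets: 1.6, 1.4, 2.0, 0.0 → max 2.0
A3 regrets: 0.0, 1.2, 1.7, 1.3 → max 1.7
A4 regrets: 0.9, 1.2, 0.0, 1.1 → max 1.2
A5 regrets: 0.7, 0.8, 0.3, 0.3 → max 0.8
Smallest max regret = 0.8 → A5.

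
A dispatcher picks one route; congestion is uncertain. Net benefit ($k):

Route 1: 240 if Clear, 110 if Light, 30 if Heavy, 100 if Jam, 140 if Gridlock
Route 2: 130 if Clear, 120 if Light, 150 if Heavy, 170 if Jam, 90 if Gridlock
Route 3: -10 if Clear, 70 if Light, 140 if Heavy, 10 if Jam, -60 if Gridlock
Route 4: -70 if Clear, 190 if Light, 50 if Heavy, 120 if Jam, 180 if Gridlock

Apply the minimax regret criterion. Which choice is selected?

Column bests: Clear=240, Light=190, Heavy=150, Jam=170, Gridlock=180.
Route 1 regrets: 0, 80, 120, 70, 40 → max 120
Route 2 regrets: 110, 70, 0, 0, 90 → max 110
Route 3 regrets: 250, 120, 10, 160, 240 → max 250
Route 4 regrets: 310, 0, 100, 50, 0 → max 310
Smallest max regret = 110 → Route 2.

Route 2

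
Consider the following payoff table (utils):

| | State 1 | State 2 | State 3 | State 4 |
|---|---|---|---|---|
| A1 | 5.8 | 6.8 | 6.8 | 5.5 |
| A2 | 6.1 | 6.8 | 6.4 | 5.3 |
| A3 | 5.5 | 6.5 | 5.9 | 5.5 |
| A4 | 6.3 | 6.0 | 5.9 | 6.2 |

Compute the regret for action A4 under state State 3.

0.9

Best payoff under State 3 is 6.8.
Regret = 6.8 − 5.9 = 0.9.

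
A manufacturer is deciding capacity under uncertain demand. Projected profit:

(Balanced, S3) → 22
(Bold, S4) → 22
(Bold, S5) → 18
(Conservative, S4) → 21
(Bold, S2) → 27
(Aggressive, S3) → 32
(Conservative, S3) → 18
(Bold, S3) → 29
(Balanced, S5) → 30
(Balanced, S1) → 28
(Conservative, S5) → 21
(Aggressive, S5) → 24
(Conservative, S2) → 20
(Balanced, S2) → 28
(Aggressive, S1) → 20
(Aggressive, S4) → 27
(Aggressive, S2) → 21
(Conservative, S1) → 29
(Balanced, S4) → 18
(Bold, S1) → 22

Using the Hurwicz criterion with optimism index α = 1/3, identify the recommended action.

Aggressive

Conservative: 1/3·29 + 2/3·18 = 65/3
Balanced: 1/3·30 + 2/3·18 = 22
Aggressive: 1/3·32 + 2/3·20 = 24
Bold: 1/3·29 + 2/3·18 = 65/3
Highest Hurwicz score = 24 → Aggressive.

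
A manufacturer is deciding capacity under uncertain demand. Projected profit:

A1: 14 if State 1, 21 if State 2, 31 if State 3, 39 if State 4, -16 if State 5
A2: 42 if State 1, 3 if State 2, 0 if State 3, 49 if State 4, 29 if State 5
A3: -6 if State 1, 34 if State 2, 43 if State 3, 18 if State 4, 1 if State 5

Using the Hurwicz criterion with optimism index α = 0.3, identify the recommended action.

A1: 0.3·39 + 0.7·(-16) = 0.5
A2: 0.3·49 + 0.7·0 = 14.7
A3: 0.3·43 + 0.7·(-6) = 8.7
Highest Hurwicz score = 14.7 → A2.

A2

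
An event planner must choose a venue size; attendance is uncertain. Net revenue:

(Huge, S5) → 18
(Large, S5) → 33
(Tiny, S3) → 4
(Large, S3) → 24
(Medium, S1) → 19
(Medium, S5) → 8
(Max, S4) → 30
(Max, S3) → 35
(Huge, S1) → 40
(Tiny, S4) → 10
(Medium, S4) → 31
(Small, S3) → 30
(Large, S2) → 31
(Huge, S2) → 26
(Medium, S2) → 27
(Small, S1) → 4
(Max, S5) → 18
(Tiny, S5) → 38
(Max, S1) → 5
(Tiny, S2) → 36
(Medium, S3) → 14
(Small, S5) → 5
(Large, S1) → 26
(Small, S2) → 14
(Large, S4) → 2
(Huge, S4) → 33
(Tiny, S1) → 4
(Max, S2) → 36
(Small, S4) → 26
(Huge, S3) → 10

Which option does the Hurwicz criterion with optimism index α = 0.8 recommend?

Tiny: 0.8·38 + 0.2·4 = 31.2
Small: 0.8·30 + 0.2·4 = 24.8
Medium: 0.8·31 + 0.2·8 = 26.4
Large: 0.8·33 + 0.2·2 = 26.8
Huge: 0.8·40 + 0.2·10 = 34
Max: 0.8·36 + 0.2·5 = 29.8
Highest Hurwicz score = 34 → Huge.

Huge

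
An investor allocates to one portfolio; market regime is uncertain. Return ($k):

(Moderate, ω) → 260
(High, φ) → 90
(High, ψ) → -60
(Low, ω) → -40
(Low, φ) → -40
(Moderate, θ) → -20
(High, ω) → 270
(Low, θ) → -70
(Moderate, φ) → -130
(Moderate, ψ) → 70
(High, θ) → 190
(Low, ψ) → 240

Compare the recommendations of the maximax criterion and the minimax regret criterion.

maximax → High; minimax regret → Moderate (disagree)

Row maxima: Low=240, Moderate=260, High=270
Best best-case = 270 → High.
Column bests: θ=190, φ=90, ψ=240, ω=270.
Low regrets: 260, 130, 0, 310 → max 310
Moderate regrets: 210, 220, 170, 10 → max 220
High regrets: 0, 0, 300, 0 → max 300
Smallest max regret = 220 → Moderate.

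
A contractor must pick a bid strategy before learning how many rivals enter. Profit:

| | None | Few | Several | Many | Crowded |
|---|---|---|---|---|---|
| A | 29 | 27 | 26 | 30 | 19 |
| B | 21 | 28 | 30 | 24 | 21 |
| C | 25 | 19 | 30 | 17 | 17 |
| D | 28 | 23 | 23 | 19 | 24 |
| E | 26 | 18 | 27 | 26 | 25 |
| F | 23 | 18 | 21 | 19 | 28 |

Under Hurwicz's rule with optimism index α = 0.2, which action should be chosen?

A: 0.2·30 + 0.8·19 = 21.2
B: 0.2·30 + 0.8·21 = 22.8
C: 0.2·30 + 0.8·17 = 19.6
D: 0.2·28 + 0.8·19 = 20.8
E: 0.2·27 + 0.8·18 = 19.8
F: 0.2·28 + 0.8·18 = 20
Highest Hurwicz score = 22.8 → B.

B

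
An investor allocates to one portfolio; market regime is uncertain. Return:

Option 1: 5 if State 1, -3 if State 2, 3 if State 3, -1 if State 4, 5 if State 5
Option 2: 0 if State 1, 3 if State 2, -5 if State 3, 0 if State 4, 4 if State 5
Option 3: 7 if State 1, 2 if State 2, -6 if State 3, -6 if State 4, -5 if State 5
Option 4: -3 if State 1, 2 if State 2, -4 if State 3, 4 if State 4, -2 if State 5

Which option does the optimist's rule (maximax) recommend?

Row maxima: Option 1=5, Option 2=4, Option 3=7, Option 4=4
Best best-case = 7 → Option 3.

Option 3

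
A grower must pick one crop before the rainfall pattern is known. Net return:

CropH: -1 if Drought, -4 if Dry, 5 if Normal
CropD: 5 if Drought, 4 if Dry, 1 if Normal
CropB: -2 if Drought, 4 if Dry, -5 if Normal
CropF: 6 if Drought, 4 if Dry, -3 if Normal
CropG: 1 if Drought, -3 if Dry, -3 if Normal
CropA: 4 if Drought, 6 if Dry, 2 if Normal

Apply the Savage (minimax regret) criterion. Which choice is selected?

CropA

Column bests: Drought=6, Dry=6, Normal=5.
CropH regrets: 7, 10, 0 → max 10
CropD regrets: 1, 2, 4 → max 4
CropB regrets: 8, 2, 10 → max 10
CropF regrets: 0, 2, 8 → max 8
CropG regrets: 5, 9, 8 → max 9
CropA regrets: 2, 0, 3 → max 3
Smallest max regret = 3 → CropA.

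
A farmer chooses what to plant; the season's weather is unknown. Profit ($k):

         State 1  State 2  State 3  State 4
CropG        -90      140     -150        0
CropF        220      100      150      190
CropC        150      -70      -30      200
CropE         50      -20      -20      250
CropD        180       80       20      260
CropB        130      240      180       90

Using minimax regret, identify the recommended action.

CropF

Column bests: State 1=220, State 2=240, State 3=180, State 4=260.
CropG regrets: 310, 100, 330, 260 → max 330
CropF regrets: 0, 140, 30, 70 → max 140
CropC regrets: 70, 310, 210, 60 → max 310
CropE regrets: 170, 260, 200, 10 → max 260
CropD regrets: 40, 160, 160, 0 → max 160
CropB regrets: 90, 0, 0, 170 → max 170
Smallest max regret = 140 → CropF.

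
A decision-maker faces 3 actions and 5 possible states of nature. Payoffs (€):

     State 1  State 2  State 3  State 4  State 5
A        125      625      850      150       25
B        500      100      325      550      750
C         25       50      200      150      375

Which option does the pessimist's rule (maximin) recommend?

B

Row minima: A=25, B=100, C=25
Best worst-case = 100 → B.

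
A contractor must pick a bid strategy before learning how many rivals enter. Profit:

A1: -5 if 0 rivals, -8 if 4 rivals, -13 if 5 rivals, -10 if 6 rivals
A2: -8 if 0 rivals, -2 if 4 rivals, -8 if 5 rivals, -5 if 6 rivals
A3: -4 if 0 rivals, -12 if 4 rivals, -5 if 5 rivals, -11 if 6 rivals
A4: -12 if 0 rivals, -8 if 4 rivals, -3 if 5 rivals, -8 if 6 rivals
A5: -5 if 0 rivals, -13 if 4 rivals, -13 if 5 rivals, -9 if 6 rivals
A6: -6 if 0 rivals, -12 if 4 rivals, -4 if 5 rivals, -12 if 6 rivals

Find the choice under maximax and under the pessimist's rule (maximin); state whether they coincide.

maximax → A2; maximin → A2 (agree)

Row maxima: A1=-5, A2=-2, A3=-4, A4=-3, A5=-5, A6=-4
Best best-case = -2 → A2.
Row minima: A1=-13, A2=-8, A3=-12, A4=-12, A5=-13, A6=-12
Best worst-case = -8 → A2.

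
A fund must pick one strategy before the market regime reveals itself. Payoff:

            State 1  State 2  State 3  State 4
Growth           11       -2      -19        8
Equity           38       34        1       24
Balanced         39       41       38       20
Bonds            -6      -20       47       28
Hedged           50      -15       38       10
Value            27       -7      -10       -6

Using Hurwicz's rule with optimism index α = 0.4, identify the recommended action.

Balanced

Growth: 0.4·11 + 0.6·(-19) = -7
Equity: 0.4·38 + 0.6·1 = 15.8
Balanced: 0.4·41 + 0.6·20 = 28.4
Bonds: 0.4·47 + 0.6·(-20) = 6.8
Hedged: 0.4·50 + 0.6·(-15) = 11
Value: 0.4·27 + 0.6·(-10) = 4.8
Highest Hurwicz score = 28.4 → Balanced.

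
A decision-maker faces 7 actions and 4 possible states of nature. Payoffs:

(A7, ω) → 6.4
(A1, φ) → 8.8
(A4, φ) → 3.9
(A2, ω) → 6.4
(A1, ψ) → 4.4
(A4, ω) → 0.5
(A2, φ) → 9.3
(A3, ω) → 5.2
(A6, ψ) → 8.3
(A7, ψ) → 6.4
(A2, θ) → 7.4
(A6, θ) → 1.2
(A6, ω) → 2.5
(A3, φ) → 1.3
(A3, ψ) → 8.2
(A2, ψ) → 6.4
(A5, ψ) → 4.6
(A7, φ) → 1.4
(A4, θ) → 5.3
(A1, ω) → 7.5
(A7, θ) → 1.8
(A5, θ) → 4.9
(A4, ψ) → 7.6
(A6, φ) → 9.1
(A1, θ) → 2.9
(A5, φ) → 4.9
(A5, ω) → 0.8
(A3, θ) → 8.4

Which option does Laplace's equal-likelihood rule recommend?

A2

Row averages: A1=5.9, A2=7.375, A3=5.775, A4=4.325, A5=3.8, A6=5.275, A7=4
Highest average = 7.375 → A2.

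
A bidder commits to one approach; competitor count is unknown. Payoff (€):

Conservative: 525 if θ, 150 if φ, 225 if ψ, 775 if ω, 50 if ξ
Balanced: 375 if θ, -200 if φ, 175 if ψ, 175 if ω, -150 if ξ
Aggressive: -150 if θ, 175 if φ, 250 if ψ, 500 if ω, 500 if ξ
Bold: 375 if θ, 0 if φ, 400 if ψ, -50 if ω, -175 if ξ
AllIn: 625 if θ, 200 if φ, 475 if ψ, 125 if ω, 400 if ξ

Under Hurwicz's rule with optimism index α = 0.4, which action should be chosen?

Conservative: 0.4·775 + 0.6·50 = 340
Balanced: 0.4·375 + 0.6·(-200) = 30
Aggressive: 0.4·500 + 0.6·(-150) = 110
Bold: 0.4·400 + 0.6·(-175) = 55
AllIn: 0.4·625 + 0.6·125 = 325
Highest Hurwicz score = 340 → Conservative.

Conservative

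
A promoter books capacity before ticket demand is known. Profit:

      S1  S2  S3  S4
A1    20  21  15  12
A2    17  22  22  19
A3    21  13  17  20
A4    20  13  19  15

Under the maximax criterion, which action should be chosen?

Row maxima: A1=21, A2=22, A3=21, A4=20
Best best-case = 22 → A2.

A2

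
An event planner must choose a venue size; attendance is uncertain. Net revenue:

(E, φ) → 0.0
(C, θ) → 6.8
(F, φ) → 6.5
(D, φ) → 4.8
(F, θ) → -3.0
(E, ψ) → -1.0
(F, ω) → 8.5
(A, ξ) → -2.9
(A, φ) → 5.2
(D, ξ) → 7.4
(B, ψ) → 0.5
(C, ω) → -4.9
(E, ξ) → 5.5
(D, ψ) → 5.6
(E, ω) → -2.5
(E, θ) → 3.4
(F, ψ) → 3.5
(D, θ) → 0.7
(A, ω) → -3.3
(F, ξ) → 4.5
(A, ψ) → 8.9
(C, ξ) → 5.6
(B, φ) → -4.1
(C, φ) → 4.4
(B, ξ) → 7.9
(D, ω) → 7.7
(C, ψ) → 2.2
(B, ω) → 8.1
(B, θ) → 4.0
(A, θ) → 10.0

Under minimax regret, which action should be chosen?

Column bests: θ=10.0, φ=6.5, ψ=8.9, ω=8.5, ξ=7.9.
A regrets: 0.0, 1.3, 0.0, 11.8, 10.8 → max 11.8
B regrets: 6.0, 10.6, 8.4, 0.4, 0.0 → max 10.6
C regrets: 3.2, 2.1, 6.7, 13.4, 2.3 → max 13.4
D regrets: 9.3, 1.7, 3.3, 0.8, 0.5 → max 9.3
E regrets: 6.6, 6.5, 9.9, 11.0, 2.4 → max 11.0
F regrets: 13.0, 0.0, 5.4, 0.0, 3.4 → max 13.0
Smallest max regret = 9.3 → D.

D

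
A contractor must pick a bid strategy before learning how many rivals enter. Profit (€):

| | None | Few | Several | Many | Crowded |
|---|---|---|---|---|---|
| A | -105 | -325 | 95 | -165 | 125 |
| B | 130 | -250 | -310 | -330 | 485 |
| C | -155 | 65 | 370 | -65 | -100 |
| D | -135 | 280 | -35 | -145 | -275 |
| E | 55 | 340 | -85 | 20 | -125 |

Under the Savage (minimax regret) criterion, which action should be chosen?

C

Column bests: None=130, Few=340, Several=370, Many=20, Crowded=485.
A regrets: 235, 665, 275, 185, 360 → max 665
B regrets: 0, 590, 680, 350, 0 → max 680
C regrets: 285, 275, 0, 85, 585 → max 585
D regrets: 265, 60, 405, 165, 760 → max 760
E regrets: 75, 0, 455, 0, 610 → max 610
Smallest max regret = 585 → C.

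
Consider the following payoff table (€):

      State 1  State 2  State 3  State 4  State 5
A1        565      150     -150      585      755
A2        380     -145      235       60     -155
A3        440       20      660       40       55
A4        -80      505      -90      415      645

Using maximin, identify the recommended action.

Row minima: A1=-150, A2=-155, A3=20, A4=-90
Best worst-case = 20 → A3.

A3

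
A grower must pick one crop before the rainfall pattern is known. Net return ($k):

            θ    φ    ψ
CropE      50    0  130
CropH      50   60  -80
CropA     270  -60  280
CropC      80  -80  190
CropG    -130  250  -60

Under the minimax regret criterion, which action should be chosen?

Column bests: θ=270, φ=250, ψ=280.
CropE regrets: 220, 250, 150 → max 250
CropH regrets: 220, 190, 360 → max 360
CropA regrets: 0, 310, 0 → max 310
CropC regrets: 190, 330, 90 → max 330
CropG regrets: 400, 0, 340 → max 400
Smallest max regret = 250 → CropE.

CropE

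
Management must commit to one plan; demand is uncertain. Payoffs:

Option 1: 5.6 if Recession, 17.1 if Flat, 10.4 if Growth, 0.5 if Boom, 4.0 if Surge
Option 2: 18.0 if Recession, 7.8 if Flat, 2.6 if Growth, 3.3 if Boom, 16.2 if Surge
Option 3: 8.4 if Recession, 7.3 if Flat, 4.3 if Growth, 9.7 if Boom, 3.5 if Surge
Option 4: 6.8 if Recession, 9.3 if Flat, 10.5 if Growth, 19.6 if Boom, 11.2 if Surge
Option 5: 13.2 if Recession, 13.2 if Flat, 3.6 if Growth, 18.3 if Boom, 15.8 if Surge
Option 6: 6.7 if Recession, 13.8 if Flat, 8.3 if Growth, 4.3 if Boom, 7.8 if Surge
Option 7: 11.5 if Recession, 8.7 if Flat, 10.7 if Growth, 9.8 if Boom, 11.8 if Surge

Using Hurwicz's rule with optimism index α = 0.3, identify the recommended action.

Option 1: 0.3·17.1 + 0.7·0.5 = 5.48
Option 2: 0.3·18.0 + 0.7·2.6 = 7.22
Option 3: 0.3·9.7 + 0.7·3.5 = 5.36
Option 4: 0.3·19.6 + 0.7·6.8 = 10.64
Option 5: 0.3·18.3 + 0.7·3.6 = 8.01
Option 6: 0.3·13.8 + 0.7·4.3 = 7.15
Option 7: 0.3·11.8 + 0.7·8.7 = 9.63
Highest Hurwicz score = 10.64 → Option 4.

Option 4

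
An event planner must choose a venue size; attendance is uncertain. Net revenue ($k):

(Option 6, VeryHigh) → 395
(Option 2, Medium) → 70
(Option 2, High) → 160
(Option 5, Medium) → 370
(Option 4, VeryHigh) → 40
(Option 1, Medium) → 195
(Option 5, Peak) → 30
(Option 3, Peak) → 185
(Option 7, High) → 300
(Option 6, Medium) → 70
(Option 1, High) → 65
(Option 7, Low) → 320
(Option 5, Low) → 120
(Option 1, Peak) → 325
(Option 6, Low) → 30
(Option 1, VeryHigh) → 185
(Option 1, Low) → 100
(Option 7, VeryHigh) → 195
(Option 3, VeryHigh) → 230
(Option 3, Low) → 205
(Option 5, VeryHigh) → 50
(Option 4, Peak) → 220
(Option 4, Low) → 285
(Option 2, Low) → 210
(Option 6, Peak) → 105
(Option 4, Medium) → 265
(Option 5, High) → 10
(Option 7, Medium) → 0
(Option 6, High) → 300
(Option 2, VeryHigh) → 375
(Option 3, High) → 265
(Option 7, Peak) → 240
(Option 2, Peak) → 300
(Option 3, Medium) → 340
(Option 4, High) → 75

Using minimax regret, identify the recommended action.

Column bests: Low=320, Medium=370, High=300, VeryHigh=395, Peak=325.
Option 1 regrets: 220, 175, 235, 210, 0 → max 235
Option 2 regrets: 110, 300, 140, 20, 25 → max 300
Option 3 regrets: 115, 30, 35, 165, 140 → max 165
Option 4 regrets: 35, 105, 225, 355, 105 → max 355
Option 5 regrets: 200, 0, 290, 345, 295 → max 345
Option 6 regrets: 290, 300, 0, 0, 220 → max 300
Option 7 regrets: 0, 370, 0, 200, 85 → max 370
Smallest max regret = 165 → Option 3.

Option 3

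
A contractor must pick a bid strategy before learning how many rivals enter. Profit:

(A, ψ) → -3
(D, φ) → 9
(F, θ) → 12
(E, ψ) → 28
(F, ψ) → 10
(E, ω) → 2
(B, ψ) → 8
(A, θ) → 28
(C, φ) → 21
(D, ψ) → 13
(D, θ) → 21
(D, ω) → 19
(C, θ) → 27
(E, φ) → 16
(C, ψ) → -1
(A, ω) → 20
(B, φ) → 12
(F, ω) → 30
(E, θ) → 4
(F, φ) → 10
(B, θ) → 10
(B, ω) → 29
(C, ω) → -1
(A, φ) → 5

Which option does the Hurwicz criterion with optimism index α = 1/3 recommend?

A: 1/3·28 + 2/3·(-3) = 22/3
B: 1/3·29 + 2/3·8 = 15
C: 1/3·27 + 2/3·(-1) = 25/3
D: 1/3·21 + 2/3·9 = 13
E: 1/3·28 + 2/3·2 = 32/3
F: 1/3·30 + 2/3·10 = 50/3
Highest Hurwicz score = 50/3 → F.

F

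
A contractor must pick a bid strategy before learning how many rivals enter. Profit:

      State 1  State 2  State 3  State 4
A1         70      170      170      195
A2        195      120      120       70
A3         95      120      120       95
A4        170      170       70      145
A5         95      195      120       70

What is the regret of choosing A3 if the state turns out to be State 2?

Best payoff under State 2 is 195.
Regret = 195 − 120 = 75.

75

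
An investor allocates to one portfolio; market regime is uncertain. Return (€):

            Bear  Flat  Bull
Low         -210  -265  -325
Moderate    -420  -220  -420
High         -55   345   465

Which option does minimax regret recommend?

Column bests: Bear=-55, Flat=345, Bull=465.
Low regrets: 155, 610, 790 → max 790
Moderate regrets: 365, 565, 885 → max 885
High regrets: 0, 0, 0 → max 0
Smallest max regret = 0 → High.

High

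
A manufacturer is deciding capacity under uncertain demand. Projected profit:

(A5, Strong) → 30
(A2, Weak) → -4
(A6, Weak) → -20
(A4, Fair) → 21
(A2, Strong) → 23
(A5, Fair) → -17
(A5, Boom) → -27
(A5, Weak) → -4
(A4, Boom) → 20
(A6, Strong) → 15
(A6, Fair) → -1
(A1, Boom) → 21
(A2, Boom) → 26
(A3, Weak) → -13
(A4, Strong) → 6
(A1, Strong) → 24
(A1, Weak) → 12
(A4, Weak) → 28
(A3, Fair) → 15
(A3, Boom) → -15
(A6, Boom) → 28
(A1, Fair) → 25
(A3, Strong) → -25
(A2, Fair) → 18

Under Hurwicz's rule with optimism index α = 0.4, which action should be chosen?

A1

A1: 0.4·25 + 0.6·12 = 17.2
A2: 0.4·26 + 0.6·(-4) = 8
A3: 0.4·15 + 0.6·(-25) = -9
A4: 0.4·28 + 0.6·6 = 14.8
A5: 0.4·30 + 0.6·(-27) = -4.2
A6: 0.4·28 + 0.6·(-20) = -0.8
Highest Hurwicz score = 17.2 → A1.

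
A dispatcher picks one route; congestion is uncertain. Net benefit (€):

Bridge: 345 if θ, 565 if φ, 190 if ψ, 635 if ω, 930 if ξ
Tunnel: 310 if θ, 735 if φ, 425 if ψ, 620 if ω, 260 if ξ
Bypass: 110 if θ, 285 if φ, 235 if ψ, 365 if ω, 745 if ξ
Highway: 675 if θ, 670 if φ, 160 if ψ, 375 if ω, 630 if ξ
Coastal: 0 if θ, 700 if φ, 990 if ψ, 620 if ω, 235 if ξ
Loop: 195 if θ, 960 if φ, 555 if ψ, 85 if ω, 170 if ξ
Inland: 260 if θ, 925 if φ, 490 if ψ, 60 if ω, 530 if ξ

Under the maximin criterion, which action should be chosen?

Row minima: Bridge=190, Tunnel=260, Bypass=110, Highway=160, Coastal=0, Loop=85, Inland=60
Best worst-case = 260 → Tunnel.

Tunnel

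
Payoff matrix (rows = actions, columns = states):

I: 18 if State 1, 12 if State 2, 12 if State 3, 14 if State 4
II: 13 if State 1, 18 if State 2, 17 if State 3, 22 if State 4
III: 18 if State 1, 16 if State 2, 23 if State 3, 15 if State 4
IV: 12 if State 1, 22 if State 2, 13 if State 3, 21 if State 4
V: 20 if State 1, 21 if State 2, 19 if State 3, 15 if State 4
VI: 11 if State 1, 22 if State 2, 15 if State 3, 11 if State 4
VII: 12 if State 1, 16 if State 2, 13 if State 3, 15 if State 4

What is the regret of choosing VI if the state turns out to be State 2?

Best payoff under State 2 is 22.
Regret = 22 − 22 = 0.

0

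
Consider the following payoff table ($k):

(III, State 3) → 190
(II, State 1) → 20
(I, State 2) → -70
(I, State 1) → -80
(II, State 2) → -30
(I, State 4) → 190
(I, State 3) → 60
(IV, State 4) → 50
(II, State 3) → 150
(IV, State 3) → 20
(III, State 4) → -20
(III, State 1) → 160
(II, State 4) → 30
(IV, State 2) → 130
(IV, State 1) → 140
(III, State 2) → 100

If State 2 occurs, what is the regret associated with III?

Best payoff under State 2 is 130.
Regret = 130 − 100 = 30.

30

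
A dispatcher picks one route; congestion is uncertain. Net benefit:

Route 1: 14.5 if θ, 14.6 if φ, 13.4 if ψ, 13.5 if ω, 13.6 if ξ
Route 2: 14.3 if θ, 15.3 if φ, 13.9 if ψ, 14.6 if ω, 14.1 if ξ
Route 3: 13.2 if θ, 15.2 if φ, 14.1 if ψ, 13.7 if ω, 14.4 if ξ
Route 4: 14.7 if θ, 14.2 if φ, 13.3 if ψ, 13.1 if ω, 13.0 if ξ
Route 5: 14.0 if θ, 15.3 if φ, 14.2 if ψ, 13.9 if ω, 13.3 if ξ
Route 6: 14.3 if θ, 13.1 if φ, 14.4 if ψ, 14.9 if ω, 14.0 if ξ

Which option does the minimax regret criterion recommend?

Route 2

Column bests: θ=14.7, φ=15.3, ψ=14.4, ω=14.9, ξ=14.4.
Route 1 regrets: 0.2, 0.7, 1.0, 1.4, 0.8 → max 1.4
Route 2 regrets: 0.4, 0.0, 0.5, 0.3, 0.3 → max 0.5
Route 3 regrets: 1.5, 0.1, 0.3, 1.2, 0.0 → max 1.5
Route 4 regrets: 0.0, 1.1, 1.1, 1.8, 1.4 → max 1.8
Route 5 regrets: 0.7, 0.0, 0.2, 1.0, 1.1 → max 1.1
Route 6 regrets: 0.4, 2.2, 0.0, 0.0, 0.4 → max 2.2
Smallest max regret = 0.5 → Route 2.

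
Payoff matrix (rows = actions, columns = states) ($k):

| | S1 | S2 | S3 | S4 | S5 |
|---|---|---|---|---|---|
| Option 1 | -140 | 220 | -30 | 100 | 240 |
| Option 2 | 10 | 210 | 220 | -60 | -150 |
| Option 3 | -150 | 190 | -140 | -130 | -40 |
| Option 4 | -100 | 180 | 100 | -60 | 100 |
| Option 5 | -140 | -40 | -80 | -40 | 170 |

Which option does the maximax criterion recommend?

Row maxima: Option 1=240, Option 2=220, Option 3=190, Option 4=180, Option 5=170
Best best-case = 240 → Option 1.

Option 1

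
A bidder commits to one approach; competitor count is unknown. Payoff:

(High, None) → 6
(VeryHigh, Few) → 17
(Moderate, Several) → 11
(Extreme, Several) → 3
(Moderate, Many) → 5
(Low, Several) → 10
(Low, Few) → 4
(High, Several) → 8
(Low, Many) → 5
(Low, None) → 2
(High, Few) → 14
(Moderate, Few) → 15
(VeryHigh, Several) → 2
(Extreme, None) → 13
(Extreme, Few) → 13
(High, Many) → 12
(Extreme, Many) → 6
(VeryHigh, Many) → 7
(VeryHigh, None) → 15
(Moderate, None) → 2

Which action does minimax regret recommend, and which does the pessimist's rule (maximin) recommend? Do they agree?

Column bests: None=15, Few=17, Several=11, Many=12.
Low regrets: 13, 13, 1, 7 → max 13
Moderate regrets: 13, 2, 0, 7 → max 13
High regrets: 9, 3, 3, 0 → max 9
VeryHigh regrets: 0, 0, 9, 5 → max 9
Extreme regrets: 2, 4, 8, 6 → max 8
Smallest max regret = 8 → Extreme.
Row minima: Low=2, Moderate=2, High=6, VeryHigh=2, Extreme=3
Best worst-case = 6 → High.

minimax regret → Extreme; maximin → High (disagree)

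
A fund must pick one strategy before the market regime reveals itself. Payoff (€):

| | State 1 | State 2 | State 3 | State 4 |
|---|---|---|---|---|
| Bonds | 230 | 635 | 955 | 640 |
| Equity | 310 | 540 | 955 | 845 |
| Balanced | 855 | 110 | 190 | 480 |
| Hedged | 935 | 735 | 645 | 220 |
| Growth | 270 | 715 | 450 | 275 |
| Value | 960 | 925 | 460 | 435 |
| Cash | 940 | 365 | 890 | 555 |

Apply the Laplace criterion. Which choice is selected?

Value

Row averages: Bonds=615, Equity=662.5, Balanced=408.75, Hedged=633.75, Growth=427.5, Value=695, Cash=687.5
Highest average = 695 → Value.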